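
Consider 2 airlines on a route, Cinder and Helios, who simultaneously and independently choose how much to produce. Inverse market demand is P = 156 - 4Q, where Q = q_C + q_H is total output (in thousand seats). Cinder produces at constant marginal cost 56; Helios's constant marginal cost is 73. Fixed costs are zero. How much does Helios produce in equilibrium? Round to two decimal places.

5.50

Cinder's profit: π_C = (156 - 4Q)q_C - (56q_C). Setting ∂π_C/∂q_C = 0: 100 - 8q_C - 4(q_H) = 0.
Helios's profit: π_H = (156 - 4Q)q_H - (73q_H). Setting ∂π_H/∂q_H = 0: 83 - 8q_H - 4(q_C) = 0.
So q_C = (100 - 4q_H)/8 and q_H = (83 - 4q_C)/8.
Solving the pair: q_C = 39/4, q_H = 11/2.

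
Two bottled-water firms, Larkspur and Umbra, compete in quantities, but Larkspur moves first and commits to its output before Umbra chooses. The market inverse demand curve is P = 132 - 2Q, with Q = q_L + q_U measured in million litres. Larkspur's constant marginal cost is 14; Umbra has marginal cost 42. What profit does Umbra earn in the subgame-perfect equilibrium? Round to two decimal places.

36.13

The follower Umbra best-responds to any q_L: π_U = (132 - 2Q)q_U - 42q_U.
Setting the follower's marginal profit to zero, 90 - 2q_L - 4q_U = 0, i.e. q_U = (90 - 2q_L)/4.
The leader anticipates this reaction. Substituting into P = 132 - 2Q gives P = 87 - q_L, so π_L = (87 - q_L)q_L - 14q_L.
Maximising: ∂π_L/∂q_L = 73 - 2q_L = 0, giving q_L = 73/2.
Then q_U = (90 - 2·(73/2))/4 = 17/4.
Price P = 132 - 2·(163/4) = 101/2.
Umbra's profit: (101/2 - 42)·(17/4) = 289/8.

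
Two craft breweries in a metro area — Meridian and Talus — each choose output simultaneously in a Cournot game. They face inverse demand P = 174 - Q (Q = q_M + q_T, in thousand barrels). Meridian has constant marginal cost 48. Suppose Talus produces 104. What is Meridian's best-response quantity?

With the rival's output fixed at 104, Meridian's profit is π_M = (174 - 104 - q_M)q_M - (48q_M) = (70 - q_M)q_M - (48q_M).
∂π_M/∂q_M = 22 - 2q_M = 0, so q_M = 11.

11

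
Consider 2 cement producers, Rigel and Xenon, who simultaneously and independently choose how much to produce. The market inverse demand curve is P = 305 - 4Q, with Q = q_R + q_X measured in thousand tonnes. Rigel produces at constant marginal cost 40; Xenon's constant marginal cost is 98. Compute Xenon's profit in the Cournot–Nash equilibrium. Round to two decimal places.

Rigel's profit: π_R = (305 - 4Q)q_R - (40q_R). Setting ∂π_R/∂q_R = 0: 265 - 8q_R - 4(q_X) = 0.
Xenon's profit: π_X = (305 - 4Q)q_X - (98q_X). Setting ∂π_X/∂q_X = 0: 207 - 8q_X - 4(q_R) = 0.
So q_R = (265 - 4q_X)/8 and q_X = (207 - 4q_R)/8.
Substituting one into the other gives q_R = 323/12 and q_X = 149/12.
Price P = 305 - 4·(118/3) = 443/3.
Xenon's profit: (443/3 - 98)·(149/12) = 616.6944.

616.69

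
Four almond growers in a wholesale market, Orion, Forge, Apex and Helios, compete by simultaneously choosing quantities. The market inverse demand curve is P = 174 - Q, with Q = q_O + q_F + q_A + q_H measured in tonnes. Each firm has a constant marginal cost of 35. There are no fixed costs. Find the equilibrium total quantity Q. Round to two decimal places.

111.20

A representative firm's profit is π_i = q_i(174 - Q) - 35q_i.
First-order condition (treating rivals' output as given): 139 - 2q_i - Σ_{j≠i} q_j = 0.
With identical firms every q_j equals q_i, so Σ_{j≠i} q_j = 3q_i and 139 = 5q_i, giving q_i = 139/5.
Total output Q = 139/5 + 139/5 + 139/5 + 139/5 = 556/5.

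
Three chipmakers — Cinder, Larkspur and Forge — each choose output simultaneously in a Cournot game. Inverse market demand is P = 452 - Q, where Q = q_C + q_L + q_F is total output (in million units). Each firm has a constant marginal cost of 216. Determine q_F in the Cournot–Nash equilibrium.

A representative firm's profit is π_i = q_i(452 - Q) - 216q_i.
Setting ∂π_i/∂q_i = 0 with rivals' quantities fixed: 236 - 2q_i - Σ_{j≠i} q_j = 0.
By symmetry each firm produces the same amount; substituting Σ_{j≠i} q_j = 2q_i yields q_i = 236/4 = 59.

59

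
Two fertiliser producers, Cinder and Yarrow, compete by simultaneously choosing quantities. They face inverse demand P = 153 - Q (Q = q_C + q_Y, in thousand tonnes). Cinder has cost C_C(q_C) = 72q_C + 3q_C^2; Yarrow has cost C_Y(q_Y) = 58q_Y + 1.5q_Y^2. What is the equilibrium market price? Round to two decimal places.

Cinder's profit: π_C = (153 - Q)q_C - (72q_C + 3q_C²). Setting ∂π_C/∂q_C = 0: 81 - 8q_C - (q_Y) = 0.
Yarrow's first-order condition: 95 - 5q_Y - (q_C) = 0.
So q_C = (81 - q_Y)/8 and q_Y = (95 - q_C)/5.
Solving the pair: q_C = 310/39, q_Y = 679/39.
Total output Q = 989/39, so price P = 153 - 989/39 = 127.6410.

127.64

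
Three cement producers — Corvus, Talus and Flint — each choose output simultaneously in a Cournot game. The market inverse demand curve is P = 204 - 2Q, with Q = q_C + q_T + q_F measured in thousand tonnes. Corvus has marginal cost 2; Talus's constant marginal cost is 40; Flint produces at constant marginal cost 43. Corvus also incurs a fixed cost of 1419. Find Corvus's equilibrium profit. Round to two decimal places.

1048.53

Corvus's profit: π_C = (204 - 2Q)q_C - (2q_C). Setting ∂π_C/∂q_C = 0: 202 - 4q_C - 2(q_T + q_F) = 0.
Talus's profit: π_T = (204 - 2Q)q_T - (40q_T). Setting ∂π_T/∂q_T = 0: 164 - 4q_T - 2(q_C + q_F) = 0.
Flint's profit: π_F = (204 - 2Q)q_F - (43q_F). Setting ∂π_F/∂q_F = 0: 161 - 4q_F - 2(q_C + q_T) = 0.
Adding the 3 conditions: 527 − 4Q − 4Q = 0, i.e. Q = 527/8.
Back-substituting: q_C = (202 − 527/4)/2 = 281/8, q_T = (164 − 527/4)/2 = 129/8, q_F = (161 − 527/4)/2 = 117/8.
Price P = 204 - 2·(527/8) = 289/4.
Corvus's profit: (289/4 - 2)·(281/8) - 1419 = 1048.5313.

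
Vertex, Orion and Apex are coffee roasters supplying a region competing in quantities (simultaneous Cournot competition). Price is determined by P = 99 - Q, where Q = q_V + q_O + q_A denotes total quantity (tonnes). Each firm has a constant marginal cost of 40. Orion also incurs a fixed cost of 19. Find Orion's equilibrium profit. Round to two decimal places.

198.56

A representative firm's profit is π_i = q_i(99 - Q) - 40q_i.
First-order condition (treating rivals' output as given): 59 - 2q_i - Σ_{j≠i} q_j = 0.
With identical firms every q_j equals q_i, so Σ_{j≠i} q_j = 2q_i and 59 = 4q_i, giving q_i = 59/4.
Price P = 99 - 177/4 = 219/4.
Orion's profit: (219/4 - 40)·(59/4) - 19 = 198.5625.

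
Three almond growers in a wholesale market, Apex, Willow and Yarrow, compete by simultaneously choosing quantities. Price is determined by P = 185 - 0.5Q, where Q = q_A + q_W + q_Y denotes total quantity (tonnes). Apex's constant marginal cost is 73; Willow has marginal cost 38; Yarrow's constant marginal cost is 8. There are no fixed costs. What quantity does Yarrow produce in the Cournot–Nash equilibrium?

136

Apex's profit: π_A = (185 - 0.5Q)q_A - (73q_A). Setting ∂π_A/∂q_A = 0: 112 - q_A - (1/2)(q_W + q_Y) = 0.
Willow's first-order condition: 147 - q_W - (1/2)(q_A + q_Y) = 0.
Yarrow's profit: π_Y = (185 - 0.5Q)q_Y - (8q_Y). Setting ∂π_Y/∂q_Y = 0: 177 - q_Y - (1/2)(q_A + q_W) = 0.
Adding the 3 first-order conditions: 436 − 2Q = 0, so Q = 218.
Back-substituting: q_A = (112 − 109)/(1/2) = 6, q_W = (147 − 109)/(1/2) = 76, q_Y = (177 − 109)/(1/2) = 136.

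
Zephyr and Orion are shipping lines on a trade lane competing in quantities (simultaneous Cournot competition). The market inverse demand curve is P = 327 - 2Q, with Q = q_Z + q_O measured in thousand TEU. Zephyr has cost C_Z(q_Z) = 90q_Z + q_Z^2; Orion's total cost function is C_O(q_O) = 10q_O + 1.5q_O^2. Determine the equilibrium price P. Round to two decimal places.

197.89

Zephyr's profit: π_Z = (327 - 2Q)q_Z - (90q_Z + q_Z²). Setting ∂π_Z/∂q_Z = 0: 237 - 6q_Z - 2(q_O) = 0.
Orion's profit: π_O = (327 - 2Q)q_O - (10q_O + (3/2)q_O²). Setting ∂π_O/∂q_O = 0: 317 - 7q_O - 2(q_Z) = 0.
Best responses: q_Z = (237 - 2q_O)/6, q_O = (317 - 2q_Z)/7.
Solving the pair: q_Z = 1025/38, q_O = 714/19.
Total output Q = 64.5526, so price P = 327 - 2·64.5526 = 197.8947.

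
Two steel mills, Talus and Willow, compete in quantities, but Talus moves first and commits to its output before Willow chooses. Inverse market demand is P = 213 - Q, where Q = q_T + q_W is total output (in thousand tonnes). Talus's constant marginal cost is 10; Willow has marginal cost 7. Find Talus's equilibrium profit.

Solve by backward induction. Given q_T, the follower Willow maximises π_W = (213 - q_T - q_W)q_W - 7q_W.
Follower FOC: 206 - q_T - 2q_W = 0, so q_W(q_T) = (206 - q_T)/2.
The leader anticipates this reaction. Substituting into P = 213 - Q gives P = 110 - (1/2)q_T, so π_T = (110 - (1/2)q_T)q_T - 10q_T.
The leader's first-order condition 100 - q_T = 0 yields q_T = 100.
Then q_W = (206 - 100)/2 = 53.
Price P = 213 - 153 = 60.
Talus's profit: (60 - 10)·100 = 5000.

5000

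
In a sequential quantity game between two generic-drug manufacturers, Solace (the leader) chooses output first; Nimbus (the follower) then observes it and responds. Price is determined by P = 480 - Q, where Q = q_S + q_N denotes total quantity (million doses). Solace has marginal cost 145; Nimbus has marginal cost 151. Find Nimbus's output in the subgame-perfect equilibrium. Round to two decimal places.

79.25

Solve by backward induction. Given q_S, the follower Nimbus maximises π_N = (480 - q_S - q_N)q_N - 151q_N.
∂π_N/∂q_N = 329 - q_S - 2q_N = 0 gives the reaction function q_N = (329 - q_S)/2.
The leader anticipates this reaction. Substituting into P = 480 - Q gives P = 631/2 - (1/2)q_S, so π_S = (631/2 - (1/2)q_S)q_S - 145q_S.
Maximising: ∂π_S/∂q_S = 341/2 - q_S = 0, giving q_S = 341/2.
Then q_N = (329 - 341/2)/2 = 317/4.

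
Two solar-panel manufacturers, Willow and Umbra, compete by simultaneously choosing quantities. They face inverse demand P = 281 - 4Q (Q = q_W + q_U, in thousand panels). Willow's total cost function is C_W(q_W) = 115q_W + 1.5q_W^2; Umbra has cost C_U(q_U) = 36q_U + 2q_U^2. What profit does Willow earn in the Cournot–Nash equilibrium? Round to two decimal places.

Willow's profit: π_W = (281 - 4Q)q_W - (115q_W + (3/2)q_W²). Setting ∂π_W/∂q_W = 0: 166 - 11q_W - 4(q_U) = 0.
Umbra's profit: π_U = (281 - 4Q)q_U - (36q_U + 2q_U²). Setting ∂π_U/∂q_U = 0: 245 - 12q_U - 4(q_W) = 0.
Best responses: q_W = (166 - 4q_U)/11, q_U = (245 - 4q_W)/12.
Substituting one into the other gives q_W = 253/29 and q_U = 17.5086.
Price P = 281 - 4·26.2328 = 176.0690.
Willow's profit: 176.0690·(253/29) - 115·(253/29) - (3/2)(253/29)² = 418.6082.

418.61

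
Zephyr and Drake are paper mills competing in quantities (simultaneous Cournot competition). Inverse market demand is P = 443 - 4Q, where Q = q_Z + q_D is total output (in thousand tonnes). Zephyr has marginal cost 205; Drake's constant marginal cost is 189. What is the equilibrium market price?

279

Zephyr's profit: π_Z = (443 - 4Q)q_Z - (205q_Z). Setting ∂π_Z/∂q_Z = 0: 238 - 8q_Z - 4(q_D) = 0.
Drake's first-order condition: 254 - 8q_D - 4(q_Z) = 0.
Rearranging gives the reaction functions q_Z = (238 - 4q_D)/8 and q_D = (254 - 4q_Z)/8.
Solving the pair: q_Z = 37/2, q_D = 45/2.
Total output Q = 41, so price P = 443 - 4·41 = 279.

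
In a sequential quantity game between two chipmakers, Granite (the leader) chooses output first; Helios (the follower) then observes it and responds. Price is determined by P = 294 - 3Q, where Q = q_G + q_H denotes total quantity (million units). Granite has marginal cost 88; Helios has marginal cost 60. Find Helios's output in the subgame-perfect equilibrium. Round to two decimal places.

24.17

Solve by backward induction. Given q_G, the follower Helios maximises π_H = (294 - 3q_G - 3q_H)q_H - 60q_H.
Setting the follower's marginal profit to zero, 234 - 3q_G - 6q_H = 0, i.e. q_H = (234 - 3q_G)/6.
The leader anticipates this reaction. Substituting into P = 294 - 3Q gives P = 177 - (3/2)q_G, so π_G = (177 - (3/2)q_G)q_G - 88q_G.
Maximising: ∂π_G/∂q_G = 89 - 3q_G = 0, giving q_G = 89/3.
Then q_H = (234 - 3·(89/3))/6 = 145/6.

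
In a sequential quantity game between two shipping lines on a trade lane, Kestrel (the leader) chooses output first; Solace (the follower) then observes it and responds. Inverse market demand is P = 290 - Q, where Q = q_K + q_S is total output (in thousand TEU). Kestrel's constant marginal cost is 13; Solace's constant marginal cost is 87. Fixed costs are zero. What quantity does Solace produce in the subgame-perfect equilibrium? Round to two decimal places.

13.75

The follower Solace best-responds to any q_K: π_S = (290 - Q)q_S - 87q_S.
∂π_S/∂q_S = 203 - q_K - 2q_S = 0 gives the reaction function q_S = (203 - q_K)/2.
Kestrel substitutes q_S(q_K) into its own profit: π_K = q_K(290 - q_K - (203 - q_K)/2) - 13q_K = (377/2 - (1/2)q_K)q_K - 13q_K.
Leader FOC: 351/2 - q_K = 0, so q_K = 351/2.
Then q_S = (203 - 351/2)/2 = 55/4.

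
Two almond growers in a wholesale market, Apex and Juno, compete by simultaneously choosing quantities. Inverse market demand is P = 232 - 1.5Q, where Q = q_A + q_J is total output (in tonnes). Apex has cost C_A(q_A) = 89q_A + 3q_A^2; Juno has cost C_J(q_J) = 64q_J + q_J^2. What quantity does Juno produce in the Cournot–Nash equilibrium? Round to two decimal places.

30.35

Apex's profit: π_A = (232 - 1.5Q)q_A - (89q_A + 3q_A²). Setting ∂π_A/∂q_A = 0: 143 - 9q_A - (3/2)(q_J) = 0.
Juno's first-order condition: 168 - 5q_J - (3/2)(q_A) = 0.
So q_A = (143 - (3/2)q_J)/9 and q_J = (168 - (3/2)q_A)/5.
Solving the pair: q_A = 1852/171, q_J = 1730/57.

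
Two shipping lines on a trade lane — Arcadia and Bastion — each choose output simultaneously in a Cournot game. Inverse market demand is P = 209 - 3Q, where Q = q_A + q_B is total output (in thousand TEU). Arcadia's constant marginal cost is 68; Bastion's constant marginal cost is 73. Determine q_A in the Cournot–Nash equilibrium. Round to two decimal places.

16.22

Arcadia's profit: π_A = (209 - 3Q)q_A - (68q_A). Setting ∂π_A/∂q_A = 0: 141 - 6q_A - 3(q_B) = 0.
Bastion's profit: π_B = (209 - 3Q)q_B - (73q_B). Setting ∂π_B/∂q_B = 0: 136 - 6q_B - 3(q_A) = 0.
Rearranging gives the reaction functions q_A = (141 - 3q_B)/6 and q_B = (136 - 3q_A)/6.
Solving the pair: q_A = 146/9, q_B = 131/9.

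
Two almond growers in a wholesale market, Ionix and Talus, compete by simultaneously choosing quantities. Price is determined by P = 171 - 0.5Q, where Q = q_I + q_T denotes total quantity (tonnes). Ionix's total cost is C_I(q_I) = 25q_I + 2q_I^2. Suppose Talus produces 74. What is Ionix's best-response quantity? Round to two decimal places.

With the rival's output fixed at 74, Ionix's profit is π_I = (171 - (1/2)·74 - (1/2)q_I)q_I - (25q_I + 2q_I²) = (134 - (1/2)q_I)q_I - (25q_I + 2q_I²).
∂π_I/∂q_I = 109 - 5q_I = 0, so q_I = 109/5.

21.80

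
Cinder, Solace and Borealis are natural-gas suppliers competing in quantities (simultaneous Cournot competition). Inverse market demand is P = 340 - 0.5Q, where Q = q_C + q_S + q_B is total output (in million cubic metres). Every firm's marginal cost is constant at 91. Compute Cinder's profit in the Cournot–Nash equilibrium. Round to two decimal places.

Each firm earns π_i = (340 - 0.5Q)q_i - 91q_i.
First-order condition (treating rivals' output as given): 249 - q_i - (1/2)·Σ_{j≠i} q_j = 0.
By symmetry each firm produces the same amount; substituting Σ_{j≠i} q_j = 2q_i yields q_i = 249/2.
Price P = 340 - (1/2)·(747/2) = 613/4.
Cinder's profit: (613/4 - 91)·(249/2) = 7750.1250.

7750.13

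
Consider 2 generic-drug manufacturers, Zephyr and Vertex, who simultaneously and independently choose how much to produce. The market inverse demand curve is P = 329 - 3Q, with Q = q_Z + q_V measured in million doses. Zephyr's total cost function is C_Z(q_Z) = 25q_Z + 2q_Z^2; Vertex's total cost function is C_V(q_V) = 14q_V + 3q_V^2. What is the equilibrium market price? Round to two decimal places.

Zephyr's profit: π_Z = (329 - 3Q)q_Z - (25q_Z + 2q_Z²). Setting ∂π_Z/∂q_Z = 0: 304 - 10q_Z - 3(q_V) = 0.
Vertex's profit: π_V = (329 - 3Q)q_V - (14q_V + 3q_V²). Setting ∂π_V/∂q_V = 0: 315 - 12q_V - 3(q_Z) = 0.
Best responses: q_Z = (304 - 3q_V)/10, q_V = (315 - 3q_Z)/12.
Substituting one into the other gives q_Z = 901/37 and q_V = 746/37.
Total output Q = 1647/37, so price P = 329 - 3·(1647/37) = 195.4595.

195.46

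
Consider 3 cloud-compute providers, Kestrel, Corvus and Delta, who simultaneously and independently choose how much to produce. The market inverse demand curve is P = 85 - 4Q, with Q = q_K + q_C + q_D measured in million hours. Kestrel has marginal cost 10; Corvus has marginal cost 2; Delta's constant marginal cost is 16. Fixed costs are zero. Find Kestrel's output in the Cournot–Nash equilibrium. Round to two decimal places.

Kestrel's profit: π_K = (85 - 4Q)q_K - (10q_K). Setting ∂π_K/∂q_K = 0: 75 - 8q_K - 4(q_C + q_D) = 0.
Corvus's first-order condition: 83 - 8q_C - 4(q_K + q_D) = 0.
Delta's first-order condition: 69 - 8q_D - 4(q_K + q_C) = 0.
Adding the 3 conditions: 227 − 8Q − 8Q = 0, i.e. Q = 227/16.
Back-substituting: q_K = (75 − 227/4)/4 = 73/16, q_C = (83 − 227/4)/4 = 105/16, q_D = (69 − 227/4)/4 = 49/16.

4.56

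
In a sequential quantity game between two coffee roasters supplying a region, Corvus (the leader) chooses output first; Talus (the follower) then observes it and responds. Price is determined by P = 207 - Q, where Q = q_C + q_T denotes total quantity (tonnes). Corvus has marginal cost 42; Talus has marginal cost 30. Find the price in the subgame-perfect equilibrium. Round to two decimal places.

Solve by backward induction. Given q_C, the follower Talus maximises π_T = (207 - q_C - q_T)q_T - 30q_T.
∂π_T/∂q_T = 177 - q_C - 2q_T = 0 gives the reaction function q_T = (177 - q_C)/2.
Corvus substitutes q_T(q_C) into its own profit: π_C = q_C(207 - q_C - (177 - q_C)/2) - 42q_C = (237/2 - (1/2)q_C)q_C - 42q_C.
The leader's first-order condition 153/2 - q_C = 0 yields q_C = 153/2.
Then q_T = (177 - 153/2)/2 = 201/4.
Total output Q = 507/4, so price P = 207 - 507/4 = 321/4.

80.25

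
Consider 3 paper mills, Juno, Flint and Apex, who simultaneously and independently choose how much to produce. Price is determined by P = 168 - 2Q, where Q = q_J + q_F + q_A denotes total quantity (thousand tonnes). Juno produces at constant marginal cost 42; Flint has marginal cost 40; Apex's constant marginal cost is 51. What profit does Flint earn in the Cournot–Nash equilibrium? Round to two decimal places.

621.28

Juno's profit: π_J = (168 - 2Q)q_J - (42q_J). Setting ∂π_J/∂q_J = 0: 126 - 4q_J - 2(q_F + q_A) = 0.
Flint's profit: π_F = (168 - 2Q)q_F - (40q_F). Setting ∂π_F/∂q_F = 0: 128 - 4q_F - 2(q_J + q_A) = 0.
Apex's first-order condition: 117 - 4q_A - 2(q_J + q_F) = 0.
Summing all 3 equations gives 371 − 8Q = 0, hence Q = 371/8.
Back-substituting: q_J = (126 − 371/4)/2 = 133/8, q_F = (128 − 371/4)/2 = 141/8, q_A = (117 − 371/4)/2 = 97/8.
Price P = 168 - 2·(371/8) = 301/4.
Flint's profit: (301/4 - 40)·(141/8) = 621.2813.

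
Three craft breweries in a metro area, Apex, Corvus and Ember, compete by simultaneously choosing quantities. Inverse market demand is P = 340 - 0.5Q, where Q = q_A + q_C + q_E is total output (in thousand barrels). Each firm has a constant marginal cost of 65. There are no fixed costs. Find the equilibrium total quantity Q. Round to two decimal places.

412.50

Each firm earns π_i = (340 - 0.5Q)q_i - 65q_i.
First-order condition (treating rivals' output as given): 275 - q_i - (1/2)·Σ_{j≠i} q_j = 0.
By symmetry each firm produces the same amount; substituting Σ_{j≠i} q_j = 2q_i yields q_i = 275/2.
Total output Q = 275/2 + 275/2 + 275/2 = 825/2.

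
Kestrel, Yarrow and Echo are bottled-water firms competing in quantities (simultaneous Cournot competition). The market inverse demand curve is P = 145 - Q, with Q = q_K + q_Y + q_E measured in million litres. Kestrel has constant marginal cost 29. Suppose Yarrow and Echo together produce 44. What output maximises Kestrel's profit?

36

With rivals' combined output fixed at 44, Kestrel's profit is π_K = (145 - 44 - q_K)q_K - (29q_K) = (101 - q_K)q_K - (29q_K).
∂π_K/∂q_K = 72 - 2q_K = 0, so q_K = 36.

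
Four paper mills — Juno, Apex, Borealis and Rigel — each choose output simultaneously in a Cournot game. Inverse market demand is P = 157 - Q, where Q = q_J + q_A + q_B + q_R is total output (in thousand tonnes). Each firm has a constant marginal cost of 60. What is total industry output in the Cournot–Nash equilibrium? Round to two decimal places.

77.60

A representative firm's profit is π_i = q_i(157 - Q) - 60q_i.
Setting ∂π_i/∂q_i = 0 with rivals' quantities fixed: 97 - 2q_i - Σ_{j≠i} q_j = 0.
With identical firms every q_j equals q_i, so Σ_{j≠i} q_j = 3q_i and 97 = 5q_i, giving q_i = 97/5.
Total output Q = 97/5 + 97/5 + 97/5 + 97/5 = 388/5.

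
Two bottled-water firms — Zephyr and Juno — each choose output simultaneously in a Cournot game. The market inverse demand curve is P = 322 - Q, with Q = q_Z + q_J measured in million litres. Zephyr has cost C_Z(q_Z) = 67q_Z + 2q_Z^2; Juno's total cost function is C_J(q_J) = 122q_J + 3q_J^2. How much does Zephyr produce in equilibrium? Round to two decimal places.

39.15

Zephyr's profit: π_Z = (322 - Q)q_Z - (67q_Z + 2q_Z²). Setting ∂π_Z/∂q_Z = 0: 255 - 6q_Z - (q_J) = 0.
Juno's profit: π_J = (322 - Q)q_J - (122q_J + 3q_J²). Setting ∂π_J/∂q_J = 0: 200 - 8q_J - (q_Z) = 0.
Rearranging gives the reaction functions q_Z = (255 - q_J)/6 and q_J = (200 - q_Z)/8.
Solving the pair: q_Z = 1840/47, q_J = 945/47.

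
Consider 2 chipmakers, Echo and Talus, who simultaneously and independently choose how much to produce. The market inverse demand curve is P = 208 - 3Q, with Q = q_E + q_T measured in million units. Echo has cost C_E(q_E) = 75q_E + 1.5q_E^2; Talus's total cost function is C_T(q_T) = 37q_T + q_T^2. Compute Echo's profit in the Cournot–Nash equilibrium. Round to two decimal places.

344.22

Echo's profit: π_E = (208 - 3Q)q_E - (75q_E + (3/2)q_E²). Setting ∂π_E/∂q_E = 0: 133 - 9q_E - 3(q_T) = 0.
Talus's first-order condition: 171 - 8q_T - 3(q_E) = 0.
So q_E = (133 - 3q_T)/9 and q_T = (171 - 3q_E)/8.
Solving the pair: q_E = 551/63, q_T = 380/21.
Price P = 208 - 3·(1691/63) = 127.4762.
Echo's profit: 127.4762·(551/63) - 75·(551/63) - (3/2)(551/63)² = 344.2188.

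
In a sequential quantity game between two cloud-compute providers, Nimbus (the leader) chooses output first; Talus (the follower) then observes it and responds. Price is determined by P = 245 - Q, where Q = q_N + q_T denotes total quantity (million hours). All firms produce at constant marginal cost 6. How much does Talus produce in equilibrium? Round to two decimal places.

59.75

The follower Talus best-responds to any q_N: π_T = (245 - Q)q_T - 6q_T.
Setting the follower's marginal profit to zero, 239 - q_N - 2q_T = 0, i.e. q_T = (239 - q_N)/2.
Nimbus substitutes q_T(q_N) into its own profit: π_N = q_N(245 - q_N - (239 - q_N)/2) - 6q_N = (251/2 - (1/2)q_N)q_N - 6q_N.
The leader's first-order condition 239/2 - q_N = 0 yields q_N = 239/2.
Then q_T = (239 - 239/2)/2 = 239/4.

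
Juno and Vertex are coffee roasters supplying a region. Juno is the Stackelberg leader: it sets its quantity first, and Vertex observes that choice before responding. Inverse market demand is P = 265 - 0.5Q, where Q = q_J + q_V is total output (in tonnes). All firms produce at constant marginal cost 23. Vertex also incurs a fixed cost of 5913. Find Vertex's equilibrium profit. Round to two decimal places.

The follower Vertex best-responds to any q_J: π_V = (265 - 0.5Q)q_V - 23q_V.
Follower FOC: 242 - (1/2)q_J - q_V = 0, so q_V(q_J) = (242 - (1/2)q_J).
The leader anticipates this reaction. Substituting into P = 265 - 0.5Q gives P = 144 - (1/4)q_J, so π_J = (144 - (1/4)q_J)q_J - 23q_J.
Maximising: ∂π_J/∂q_J = 121 - (1/2)q_J = 0, giving q_J = 242.
Then q_V = (242 - (1/2)·242) = 121.
Price P = 265 - (1/2)·363 = 167/2.
Vertex's profit: (167/2 - 23)·121 - 5913 = 1407.5000.

1407.50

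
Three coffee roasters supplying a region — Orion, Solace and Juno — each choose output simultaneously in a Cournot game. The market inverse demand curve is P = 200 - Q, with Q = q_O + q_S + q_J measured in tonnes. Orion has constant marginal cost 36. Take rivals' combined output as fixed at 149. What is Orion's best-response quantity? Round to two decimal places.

With rivals' combined output fixed at 149, Orion's profit is π_O = (200 - 149 - q_O)q_O - (36q_O) = (51 - q_O)q_O - (36q_O).
∂π_O/∂q_O = 15 - 2q_O = 0, so q_O = 15/2.

7.50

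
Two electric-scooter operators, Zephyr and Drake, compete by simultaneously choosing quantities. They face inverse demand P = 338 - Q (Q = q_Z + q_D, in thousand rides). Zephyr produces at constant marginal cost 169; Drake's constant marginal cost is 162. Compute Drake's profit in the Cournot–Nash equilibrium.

Zephyr's profit: π_Z = (338 - Q)q_Z - (169q_Z). Setting ∂π_Z/∂q_Z = 0: 169 - 2q_Z - (q_D) = 0.
Drake's first-order condition: 176 - 2q_D - (q_Z) = 0.
Rearranging gives the reaction functions q_Z = (169 - q_D)/2 and q_D = (176 - q_Z)/2.
Solving the pair: q_Z = 54, q_D = 61.
Price P = 338 - 115 = 223.
Drake's profit: (223 - 162)·61 = 3721.

3721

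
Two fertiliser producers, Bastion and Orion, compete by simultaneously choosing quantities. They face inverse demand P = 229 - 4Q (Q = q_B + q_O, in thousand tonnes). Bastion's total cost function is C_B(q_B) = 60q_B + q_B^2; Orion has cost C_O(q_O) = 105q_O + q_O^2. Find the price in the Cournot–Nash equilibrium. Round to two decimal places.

Bastion's profit: π_B = (229 - 4Q)q_B - (60q_B + q_B²). Setting ∂π_B/∂q_B = 0: 169 - 10q_B - 4(q_O) = 0.
Orion's first-order condition: 124 - 10q_O - 4(q_B) = 0.
So q_B = (169 - 4q_O)/10 and q_O = (124 - 4q_B)/10.
Solving the pair: q_B = 199/14, q_O = 47/7.
Total output Q = 293/14, so price P = 229 - 4·(293/14) = 1017/7.

145.29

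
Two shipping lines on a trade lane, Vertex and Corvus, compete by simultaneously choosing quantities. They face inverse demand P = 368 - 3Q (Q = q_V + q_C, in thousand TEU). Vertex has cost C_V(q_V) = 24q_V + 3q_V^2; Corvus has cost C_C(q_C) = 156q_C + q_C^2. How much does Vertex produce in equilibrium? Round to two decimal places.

24.32

Vertex's profit: π_V = (368 - 3Q)q_V - (24q_V + 3q_V²). Setting ∂π_V/∂q_V = 0: 344 - 12q_V - 3(q_C) = 0.
Corvus's profit: π_C = (368 - 3Q)q_C - (156q_C + q_C²). Setting ∂π_C/∂q_C = 0: 212 - 8q_C - 3(q_V) = 0.
So q_V = (344 - 3q_C)/12 and q_C = (212 - 3q_V)/8.
Solving the pair: q_V = 24.3218, q_C = 504/29.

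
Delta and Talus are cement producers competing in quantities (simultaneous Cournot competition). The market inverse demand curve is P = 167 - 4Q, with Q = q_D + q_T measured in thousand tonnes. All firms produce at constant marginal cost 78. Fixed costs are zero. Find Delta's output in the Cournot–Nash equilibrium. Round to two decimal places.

Each firm earns π_i = (167 - 4Q)q_i - 78q_i.
Setting ∂π_i/∂q_i = 0 with rivals' quantities fixed: 89 - 8q_i - 4q_j = 0.
By symmetry each firm produces the same amount; substituting q_j = q_i yields q_i = 89/12.

7.42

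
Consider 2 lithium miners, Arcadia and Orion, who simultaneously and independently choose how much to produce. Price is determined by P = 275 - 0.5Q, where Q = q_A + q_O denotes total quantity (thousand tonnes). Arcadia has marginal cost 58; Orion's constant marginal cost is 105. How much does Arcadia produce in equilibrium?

176

Arcadia's profit: π_A = (275 - 0.5Q)q_A - (58q_A). Setting ∂π_A/∂q_A = 0: 217 - q_A - (1/2)(q_O) = 0.
Orion's profit: π_O = (275 - 0.5Q)q_O - (105q_O). Setting ∂π_O/∂q_O = 0: 170 - q_O - (1/2)(q_A) = 0.
Rearranging gives the reaction functions q_A = (217 - (1/2)q_O) and q_O = (170 - (1/2)q_A).
Substituting one into the other gives q_A = 176 and q_O = 82.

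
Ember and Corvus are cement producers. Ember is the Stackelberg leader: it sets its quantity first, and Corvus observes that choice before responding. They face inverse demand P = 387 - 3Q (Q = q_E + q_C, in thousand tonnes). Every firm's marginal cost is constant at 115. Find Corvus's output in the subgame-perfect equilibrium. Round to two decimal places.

The follower Corvus best-responds to any q_E: π_C = (387 - 3Q)q_C - 115q_C.
Follower FOC: 272 - 3q_E - 6q_C = 0, so q_C(q_E) = (272 - 3q_E)/6.
Ember substitutes q_C(q_E) into its own profit: π_E = q_E(387 - 3q_E - (272 - 3q_E)/2) - 115q_E = (251 - (3/2)q_E)q_E - 115q_E.
Maximising: ∂π_E/∂q_E = 136 - 3q_E = 0, giving q_E = 136/3.
Then q_C = (272 - 3·(136/3))/6 = 68/3.

22.67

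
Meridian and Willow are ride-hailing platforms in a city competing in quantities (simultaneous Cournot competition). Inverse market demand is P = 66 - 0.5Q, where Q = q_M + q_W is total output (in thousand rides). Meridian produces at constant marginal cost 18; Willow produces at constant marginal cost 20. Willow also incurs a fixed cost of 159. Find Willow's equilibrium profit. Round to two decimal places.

271.22

Meridian's profit: π_M = (66 - 0.5Q)q_M - (18q_M). Setting ∂π_M/∂q_M = 0: 48 - q_M - (1/2)(q_W) = 0.
Willow's first-order condition: 46 - q_W - (1/2)(q_M) = 0.
Rearranging gives the reaction functions q_M = (48 - (1/2)q_W) and q_W = (46 - (1/2)q_M).
Solving the pair: q_M = 100/3, q_W = 88/3.
Price P = 66 - (1/2)·(188/3) = 104/3.
Willow's profit: (104/3 - 20)·(88/3) - 159 = 271.2222.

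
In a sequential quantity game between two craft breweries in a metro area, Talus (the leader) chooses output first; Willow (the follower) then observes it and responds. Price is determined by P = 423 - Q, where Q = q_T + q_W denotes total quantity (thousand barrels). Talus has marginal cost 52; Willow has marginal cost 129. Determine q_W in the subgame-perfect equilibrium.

35

The follower Willow best-responds to any q_T: π_W = (423 - Q)q_W - 129q_W.
Follower FOC: 294 - q_T - 2q_W = 0, so q_W(q_T) = (294 - q_T)/2.
Talus substitutes q_W(q_T) into its own profit: π_T = q_T(423 - q_T - (294 - q_T)/2) - 52q_T = (276 - (1/2)q_T)q_T - 52q_T.
The leader's first-order condition 224 - q_T = 0 yields q_T = 224.
Then q_W = (294 - 224)/2 = 35.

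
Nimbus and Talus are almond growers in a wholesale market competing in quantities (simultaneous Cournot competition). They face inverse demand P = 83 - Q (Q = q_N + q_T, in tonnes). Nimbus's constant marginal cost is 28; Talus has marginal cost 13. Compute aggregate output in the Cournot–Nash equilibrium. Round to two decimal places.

41.67

Nimbus's profit: π_N = (83 - Q)q_N - (28q_N). Setting ∂π_N/∂q_N = 0: 55 - 2q_N - (q_T) = 0.
Talus's first-order condition: 70 - 2q_T - (q_N) = 0.
So q_N = (55 - q_T)/2 and q_T = (70 - q_N)/2.
Substituting one into the other gives q_N = 40/3 and q_T = 85/3.
Total output Q = 40/3 + 85/3 = 125/3.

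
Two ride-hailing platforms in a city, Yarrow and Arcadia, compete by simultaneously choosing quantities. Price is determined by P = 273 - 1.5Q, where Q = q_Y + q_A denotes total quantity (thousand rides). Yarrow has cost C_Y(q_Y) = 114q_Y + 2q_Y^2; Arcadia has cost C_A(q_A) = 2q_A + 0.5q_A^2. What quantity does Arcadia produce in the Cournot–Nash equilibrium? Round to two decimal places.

64.41

Yarrow's profit: π_Y = (273 - 1.5Q)q_Y - (114q_Y + 2q_Y²). Setting ∂π_Y/∂q_Y = 0: 159 - 7q_Y - (3/2)(q_A) = 0.
Arcadia's first-order condition: 271 - 4q_A - (3/2)(q_Y) = 0.
Best responses: q_Y = (159 - (3/2)q_A)/7, q_A = (271 - (3/2)q_Y)/4.
Solving the pair: q_Y = 918/103, q_A = 64.4078.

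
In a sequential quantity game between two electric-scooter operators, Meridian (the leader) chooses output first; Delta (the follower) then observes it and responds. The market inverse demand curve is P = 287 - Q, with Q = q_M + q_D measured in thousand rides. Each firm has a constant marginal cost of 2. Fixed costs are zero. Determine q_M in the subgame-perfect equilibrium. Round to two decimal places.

142.50

Solve by backward induction. Given q_M, the follower Delta maximises π_D = (287 - q_M - q_D)q_D - 2q_D.
∂π_D/∂q_D = 285 - q_M - 2q_D = 0 gives the reaction function q_D = (285 - q_M)/2.
Meridian substitutes q_D(q_M) into its own profit: π_M = q_M(287 - q_M - (285 - q_M)/2) - 2q_M = (289/2 - (1/2)q_M)q_M - 2q_M.
The leader's first-order condition 285/2 - q_M = 0 yields q_M = 285/2.
Then q_D = (285 - 285/2)/2 = 285/4.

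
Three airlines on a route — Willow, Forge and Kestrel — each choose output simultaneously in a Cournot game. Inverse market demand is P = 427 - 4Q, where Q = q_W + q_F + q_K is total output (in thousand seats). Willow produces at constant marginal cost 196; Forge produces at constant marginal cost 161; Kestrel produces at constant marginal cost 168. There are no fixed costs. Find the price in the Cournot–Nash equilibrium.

Willow's profit: π_W = (427 - 4Q)q_W - (196q_W). Setting ∂π_W/∂q_W = 0: 231 - 8q_W - 4(q_F + q_K) = 0.
Forge's profit: π_F = (427 - 4Q)q_F - (161q_F). Setting ∂π_F/∂q_F = 0: 266 - 8q_F - 4(q_W + q_K) = 0.
Kestrel's first-order condition: 259 - 8q_K - 4(q_W + q_F) = 0.
Summing all 3 equations gives 756 − 16Q = 0, hence Q = 189/4.
Back-substituting: q_W = (231 − 189)/4 = 21/2, q_F = (266 − 189)/4 = 77/4, q_K = (259 − 189)/4 = 35/2.
Total output Q = 189/4, so price P = 427 - 4·(189/4) = 238.

238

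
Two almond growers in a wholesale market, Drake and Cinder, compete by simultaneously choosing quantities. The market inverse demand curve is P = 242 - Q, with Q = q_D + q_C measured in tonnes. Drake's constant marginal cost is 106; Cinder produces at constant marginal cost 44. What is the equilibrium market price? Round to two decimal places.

Drake's profit: π_D = (242 - Q)q_D - (106q_D). Setting ∂π_D/∂q_D = 0: 136 - 2q_D - (q_C) = 0.
Cinder's profit: π_C = (242 - Q)q_C - (44q_C). Setting ∂π_C/∂q_C = 0: 198 - 2q_C - (q_D) = 0.
So q_D = (136 - q_C)/2 and q_C = (198 - q_D)/2.
Substituting one into the other gives q_D = 74/3 and q_C = 260/3.
Total output Q = 334/3, so price P = 242 - 334/3 = 392/3.

130.67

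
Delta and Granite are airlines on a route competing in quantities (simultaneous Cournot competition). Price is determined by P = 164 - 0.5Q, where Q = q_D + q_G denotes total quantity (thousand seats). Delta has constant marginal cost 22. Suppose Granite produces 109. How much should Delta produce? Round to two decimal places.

87.50

With the rival's output fixed at 109, Delta's profit is π_D = (164 - (1/2)·109 - (1/2)q_D)q_D - (22q_D) = (219/2 - (1/2)q_D)q_D - (22q_D).
∂π_D/∂q_D = 175/2 - q_D = 0, so q_D = 175/2.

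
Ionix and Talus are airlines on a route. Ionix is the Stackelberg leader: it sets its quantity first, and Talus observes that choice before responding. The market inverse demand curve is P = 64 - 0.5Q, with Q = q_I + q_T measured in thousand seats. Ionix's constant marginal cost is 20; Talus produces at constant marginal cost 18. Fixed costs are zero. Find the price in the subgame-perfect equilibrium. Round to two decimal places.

30.50

The follower Talus best-responds to any q_I: π_T = (64 - 0.5Q)q_T - 18q_T.
Setting the follower's marginal profit to zero, 46 - (1/2)q_I - q_T = 0, i.e. q_T = (46 - (1/2)q_I).
The leader anticipates this reaction. Substituting into P = 64 - 0.5Q gives P = 41 - (1/4)q_I, so π_I = (41 - (1/4)q_I)q_I - 20q_I.
Leader FOC: 21 - (1/2)q_I = 0, so q_I = 42.
Then q_T = (46 - (1/2)·42) = 25.
Total output Q = 67, so price P = 64 - (1/2)·67 = 61/2.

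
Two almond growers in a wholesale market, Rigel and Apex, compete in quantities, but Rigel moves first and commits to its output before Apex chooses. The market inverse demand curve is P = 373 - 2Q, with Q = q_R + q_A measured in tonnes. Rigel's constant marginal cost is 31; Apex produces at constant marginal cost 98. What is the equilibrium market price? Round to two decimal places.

133.25

The follower Apex best-responds to any q_R: π_A = (373 - 2Q)q_A - 98q_A.
Setting the follower's marginal profit to zero, 275 - 2q_R - 4q_A = 0, i.e. q_A = (275 - 2q_R)/4.
Rigel substitutes q_A(q_R) into its own profit: π_R = q_R(373 - 2q_R - (275 - 2q_R)/2) - 31q_R = (471/2 - q_R)q_R - 31q_R.
Maximising: ∂π_R/∂q_R = 409/2 - 2q_R = 0, giving q_R = 409/4.
Then q_A = (275 - 2·(409/4))/4 = 141/8.
Total output Q = 959/8, so price P = 373 - 2·(959/8) = 533/4.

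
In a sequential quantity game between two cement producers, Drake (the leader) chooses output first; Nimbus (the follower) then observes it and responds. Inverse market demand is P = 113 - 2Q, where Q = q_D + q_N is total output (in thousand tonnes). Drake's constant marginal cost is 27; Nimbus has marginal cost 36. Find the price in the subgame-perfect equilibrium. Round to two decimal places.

50.75

The follower Nimbus best-responds to any q_D: π_N = (113 - 2Q)q_N - 36q_N.
Follower FOC: 77 - 2q_D - 4q_N = 0, so q_N(q_D) = (77 - 2q_D)/4.
The leader anticipates this reaction. Substituting into P = 113 - 2Q gives P = 149/2 - q_D, so π_D = (149/2 - q_D)q_D - 27q_D.
Leader FOC: 95/2 - 2q_D = 0, so q_D = 95/4.
Then q_N = (77 - 2·(95/4))/4 = 59/8.
Total output Q = 249/8, so price P = 113 - 2·(249/8) = 203/4.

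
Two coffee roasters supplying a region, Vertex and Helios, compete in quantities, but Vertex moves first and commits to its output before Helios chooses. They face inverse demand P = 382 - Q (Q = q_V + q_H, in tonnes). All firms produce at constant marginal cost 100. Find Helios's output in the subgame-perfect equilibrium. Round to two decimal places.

70.50

The follower Helios best-responds to any q_V: π_H = (382 - Q)q_H - 100q_H.
Setting the follower's marginal profit to zero, 282 - q_V - 2q_H = 0, i.e. q_H = (282 - q_V)/2.
The leader anticipates this reaction. Substituting into P = 382 - Q gives P = 241 - (1/2)q_V, so π_V = (241 - (1/2)q_V)q_V - 100q_V.
Maximising: ∂π_V/∂q_V = 141 - q_V = 0, giving q_V = 141.
Then q_H = (282 - 141)/2 = 141/2.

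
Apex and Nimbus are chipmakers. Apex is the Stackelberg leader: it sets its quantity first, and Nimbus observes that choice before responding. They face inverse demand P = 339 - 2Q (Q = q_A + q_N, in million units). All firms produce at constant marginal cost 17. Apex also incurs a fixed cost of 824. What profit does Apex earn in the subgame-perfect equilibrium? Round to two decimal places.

5656.25

The follower Nimbus best-responds to any q_A: π_N = (339 - 2Q)q_N - 17q_N.
Setting the follower's marginal profit to zero, 322 - 2q_A - 4q_N = 0, i.e. q_N = (322 - 2q_A)/4.
Apex substitutes q_N(q_A) into its own profit: π_A = q_A(339 - 2q_A - (322 - 2q_A)/2) - 17q_A = (178 - q_A)q_A - 17q_A.
The leader's first-order condition 161 - 2q_A = 0 yields q_A = 161/2.
Then q_N = (322 - 2·(161/2))/4 = 161/4.
Price P = 339 - 2·(483/4) = 195/2.
Apex's profit: (195/2 - 17)·(161/2) - 824 = 5656.2500.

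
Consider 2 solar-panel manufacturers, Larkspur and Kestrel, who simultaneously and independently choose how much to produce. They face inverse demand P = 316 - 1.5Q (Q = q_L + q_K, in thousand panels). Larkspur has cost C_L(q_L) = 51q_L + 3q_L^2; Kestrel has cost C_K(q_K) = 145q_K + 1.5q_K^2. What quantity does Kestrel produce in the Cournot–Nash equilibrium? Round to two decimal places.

22.06

Larkspur's profit: π_L = (316 - 1.5Q)q_L - (51q_L + 3q_L²). Setting ∂π_L/∂q_L = 0: 265 - 9q_L - (3/2)(q_K) = 0.
Kestrel's first-order condition: 171 - 6q_K - (3/2)(q_L) = 0.
So q_L = (265 - (3/2)q_K)/9 and q_K = (171 - (3/2)q_L)/6.
Substituting one into the other gives q_L = 1778/69 and q_K = 1522/69.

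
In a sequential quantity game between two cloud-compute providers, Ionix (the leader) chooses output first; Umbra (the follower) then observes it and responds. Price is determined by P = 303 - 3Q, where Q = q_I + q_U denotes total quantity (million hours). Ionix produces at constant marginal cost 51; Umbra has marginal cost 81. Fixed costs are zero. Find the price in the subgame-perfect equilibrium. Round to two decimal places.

The follower Umbra best-responds to any q_I: π_U = (303 - 3Q)q_U - 81q_U.
∂π_U/∂q_U = 222 - 3q_I - 6q_U = 0 gives the reaction function q_U = (222 - 3q_I)/6.
The leader anticipates this reaction. Substituting into P = 303 - 3Q gives P = 192 - (3/2)q_I, so π_I = (192 - (3/2)q_I)q_I - 51q_I.
Maximising: ∂π_I/∂q_I = 141 - 3q_I = 0, giving q_I = 47.
Then q_U = (222 - 3·47)/6 = 27/2.
Total output Q = 121/2, so price P = 303 - 3·(121/2) = 243/2.

121.50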